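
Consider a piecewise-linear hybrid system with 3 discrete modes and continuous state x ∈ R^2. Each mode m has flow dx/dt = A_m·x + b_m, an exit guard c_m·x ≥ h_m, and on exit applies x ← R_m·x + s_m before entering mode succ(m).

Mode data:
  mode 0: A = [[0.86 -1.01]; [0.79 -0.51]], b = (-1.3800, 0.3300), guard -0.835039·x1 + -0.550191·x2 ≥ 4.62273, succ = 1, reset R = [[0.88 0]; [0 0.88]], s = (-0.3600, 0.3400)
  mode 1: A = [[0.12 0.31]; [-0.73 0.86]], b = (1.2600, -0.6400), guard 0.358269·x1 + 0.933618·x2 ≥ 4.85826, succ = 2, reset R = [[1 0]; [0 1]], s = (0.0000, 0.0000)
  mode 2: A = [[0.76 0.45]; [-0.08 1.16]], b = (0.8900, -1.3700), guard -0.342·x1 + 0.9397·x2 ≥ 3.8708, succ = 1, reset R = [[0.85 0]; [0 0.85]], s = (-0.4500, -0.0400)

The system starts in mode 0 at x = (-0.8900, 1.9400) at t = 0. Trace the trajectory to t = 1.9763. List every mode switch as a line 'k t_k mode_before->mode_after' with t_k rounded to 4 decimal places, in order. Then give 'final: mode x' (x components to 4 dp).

1 0.8961 0->1
final: 1 -3.5179 4.8933

Mode 0: guard c·x = 4.6227 hit at Δt = 0.8961 (t = 0.8961), x⁻ = (-5.3189, -0.3295) → reset → x⁺ = (-5.0406, 0.0501), jump to mode 1
Mode 1: flow for 1.0802 to horizon, guard not reached → x = (-3.5179, 4.8933)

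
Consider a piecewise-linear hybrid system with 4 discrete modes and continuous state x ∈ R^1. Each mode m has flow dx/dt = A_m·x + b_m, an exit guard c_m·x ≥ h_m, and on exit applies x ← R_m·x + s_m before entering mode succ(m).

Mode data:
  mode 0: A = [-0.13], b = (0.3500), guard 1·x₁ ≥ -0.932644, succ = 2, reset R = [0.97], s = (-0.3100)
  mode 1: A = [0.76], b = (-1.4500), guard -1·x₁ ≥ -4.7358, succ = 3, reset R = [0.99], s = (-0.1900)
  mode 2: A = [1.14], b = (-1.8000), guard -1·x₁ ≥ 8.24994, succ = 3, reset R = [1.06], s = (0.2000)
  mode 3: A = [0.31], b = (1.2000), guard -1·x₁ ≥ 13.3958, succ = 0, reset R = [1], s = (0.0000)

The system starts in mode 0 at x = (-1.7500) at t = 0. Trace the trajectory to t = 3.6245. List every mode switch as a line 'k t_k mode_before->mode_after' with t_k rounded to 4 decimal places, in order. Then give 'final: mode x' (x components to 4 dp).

1 1.5641 0->2
2 2.6676 2->3
final: 3 -10.1590

Mode 0: guard c·x = -0.9326 hit at Δt = 1.5641 (t = 1.5641), x⁻ = (-0.9326) → reset → x⁺ = (-1.2147), jump to mode 2
Mode 2: guard c·x = 8.2499 hit at Δt = 1.1035 (t = 2.6676), x⁻ = (-8.2499) → reset → x⁺ = (-8.5449), jump to mode 3
Mode 3: flow for 0.9569 to horizon, guard not reached → x = (-10.1590)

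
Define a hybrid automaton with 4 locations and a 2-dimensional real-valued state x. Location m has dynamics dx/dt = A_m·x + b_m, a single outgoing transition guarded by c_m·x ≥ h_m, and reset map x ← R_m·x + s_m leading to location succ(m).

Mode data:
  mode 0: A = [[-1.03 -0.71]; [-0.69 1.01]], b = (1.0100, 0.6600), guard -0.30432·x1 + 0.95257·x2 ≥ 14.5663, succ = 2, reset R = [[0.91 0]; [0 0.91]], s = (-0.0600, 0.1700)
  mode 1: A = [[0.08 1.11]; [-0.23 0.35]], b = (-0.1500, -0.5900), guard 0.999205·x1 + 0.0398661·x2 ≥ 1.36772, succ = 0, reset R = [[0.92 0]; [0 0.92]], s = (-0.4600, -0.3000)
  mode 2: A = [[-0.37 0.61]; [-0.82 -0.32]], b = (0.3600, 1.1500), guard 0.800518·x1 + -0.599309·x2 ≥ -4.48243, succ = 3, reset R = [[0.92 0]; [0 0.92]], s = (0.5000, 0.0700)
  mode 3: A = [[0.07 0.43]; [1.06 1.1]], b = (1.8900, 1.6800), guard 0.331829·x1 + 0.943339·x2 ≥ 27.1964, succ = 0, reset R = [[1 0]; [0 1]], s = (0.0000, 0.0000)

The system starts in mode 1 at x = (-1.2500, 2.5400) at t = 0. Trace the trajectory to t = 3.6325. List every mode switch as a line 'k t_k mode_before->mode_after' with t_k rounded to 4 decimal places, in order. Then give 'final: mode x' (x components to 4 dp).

Mode 1: guard c·x = 1.3677 hit at Δt = 0.8681 (t = 0.8681), x⁻ = (1.2544, 2.8672) → reset → x⁺ = (0.6941, 2.3378), jump to mode 0
Mode 0: guard c·x = 14.5663 hit at Δt = 1.5178 (t = 2.3859), x⁻ = (-3.4217, 14.1984) → reset → x⁺ = (-3.1738, 13.0906), jump to mode 2
Mode 2: guard c·x = -4.4824 hit at Δt = 0.7405 (t = 3.1264), x⁻ = (2.6702, 11.0461) → reset → x⁺ = (2.9566, 10.2324), jump to mode 3
Mode 3: flow for 0.5061 to horizon, guard not reached → x = (7.4774, 22.4228)

1 0.8681 1->0
2 2.3859 0->2
3 3.1264 2->3
final: 3 7.4774 22.4228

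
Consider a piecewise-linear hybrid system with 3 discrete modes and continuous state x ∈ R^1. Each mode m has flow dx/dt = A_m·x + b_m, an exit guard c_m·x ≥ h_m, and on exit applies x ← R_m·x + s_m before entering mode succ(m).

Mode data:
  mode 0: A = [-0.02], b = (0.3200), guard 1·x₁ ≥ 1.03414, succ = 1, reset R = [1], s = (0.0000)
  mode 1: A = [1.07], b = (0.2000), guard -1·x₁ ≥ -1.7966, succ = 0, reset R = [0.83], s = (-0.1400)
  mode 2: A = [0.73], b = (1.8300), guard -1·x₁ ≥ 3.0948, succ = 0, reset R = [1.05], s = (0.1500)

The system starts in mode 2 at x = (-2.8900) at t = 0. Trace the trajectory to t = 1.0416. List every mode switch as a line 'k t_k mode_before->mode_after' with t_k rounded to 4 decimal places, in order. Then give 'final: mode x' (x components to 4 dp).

1 0.5866 2->0
final: 0 -2.9265

Mode 2: guard c·x = 3.0948 hit at Δt = 0.5866 (t = 0.5866), x⁻ = (-3.0948) → reset → x⁺ = (-3.0995), jump to mode 0
Mode 0: flow for 0.4550 to horizon, guard not reached → x = (-2.9265)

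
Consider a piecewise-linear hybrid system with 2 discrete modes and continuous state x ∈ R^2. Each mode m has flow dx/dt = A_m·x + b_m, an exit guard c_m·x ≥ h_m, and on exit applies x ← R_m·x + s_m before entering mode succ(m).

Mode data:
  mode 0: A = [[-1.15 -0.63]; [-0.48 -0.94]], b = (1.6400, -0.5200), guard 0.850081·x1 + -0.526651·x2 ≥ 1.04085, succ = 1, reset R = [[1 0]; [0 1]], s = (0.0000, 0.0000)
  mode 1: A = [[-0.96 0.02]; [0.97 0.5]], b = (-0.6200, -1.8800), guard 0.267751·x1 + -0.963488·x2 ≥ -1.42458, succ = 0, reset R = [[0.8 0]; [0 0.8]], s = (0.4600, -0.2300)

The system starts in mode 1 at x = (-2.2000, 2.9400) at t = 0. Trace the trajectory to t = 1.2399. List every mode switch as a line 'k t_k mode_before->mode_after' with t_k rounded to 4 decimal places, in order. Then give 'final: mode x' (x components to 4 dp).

Mode 1: guard c·x = -1.4246 hit at Δt = 0.7205 (t = 0.7205), x⁻ = (-1.4041, 1.0884) → reset → x⁺ = (-0.6633, 0.6407), jump to mode 0
Mode 0: flow for 0.5194 to horizon, guard not reached → x = (0.1761, 0.2150)

1 0.7205 1->0
final: 0 0.1761 0.2150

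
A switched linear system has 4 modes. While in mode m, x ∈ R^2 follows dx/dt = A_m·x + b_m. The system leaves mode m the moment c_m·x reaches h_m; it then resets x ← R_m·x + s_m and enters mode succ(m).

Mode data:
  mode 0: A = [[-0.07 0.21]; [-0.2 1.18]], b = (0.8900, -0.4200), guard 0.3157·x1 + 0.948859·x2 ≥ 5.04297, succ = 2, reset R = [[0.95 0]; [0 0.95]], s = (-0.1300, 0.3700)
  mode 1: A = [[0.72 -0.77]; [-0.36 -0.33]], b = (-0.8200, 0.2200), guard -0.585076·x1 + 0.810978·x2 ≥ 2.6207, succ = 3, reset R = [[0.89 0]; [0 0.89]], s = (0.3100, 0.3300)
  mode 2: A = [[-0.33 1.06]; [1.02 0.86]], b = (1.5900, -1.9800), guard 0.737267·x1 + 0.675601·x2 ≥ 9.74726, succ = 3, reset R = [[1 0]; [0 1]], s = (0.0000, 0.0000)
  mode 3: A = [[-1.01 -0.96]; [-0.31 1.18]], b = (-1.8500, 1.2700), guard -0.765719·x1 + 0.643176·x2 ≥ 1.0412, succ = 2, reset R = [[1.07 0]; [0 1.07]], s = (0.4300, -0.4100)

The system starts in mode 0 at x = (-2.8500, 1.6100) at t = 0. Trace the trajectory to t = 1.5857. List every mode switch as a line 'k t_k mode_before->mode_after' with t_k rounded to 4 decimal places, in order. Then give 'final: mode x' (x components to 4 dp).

Mode 0: guard c·x = 5.0430 hit at Δt = 1.0598 (t = 1.0598), x⁻ = (-1.0339, 5.6588) → reset → x⁺ = (-1.1122, 5.7458), jump to mode 2
Mode 2: flow for 0.5259 to horizon, guard not reached → x = (3.2986, 8.3084)

1 1.0598 0->2
final: 2 3.2986 8.3084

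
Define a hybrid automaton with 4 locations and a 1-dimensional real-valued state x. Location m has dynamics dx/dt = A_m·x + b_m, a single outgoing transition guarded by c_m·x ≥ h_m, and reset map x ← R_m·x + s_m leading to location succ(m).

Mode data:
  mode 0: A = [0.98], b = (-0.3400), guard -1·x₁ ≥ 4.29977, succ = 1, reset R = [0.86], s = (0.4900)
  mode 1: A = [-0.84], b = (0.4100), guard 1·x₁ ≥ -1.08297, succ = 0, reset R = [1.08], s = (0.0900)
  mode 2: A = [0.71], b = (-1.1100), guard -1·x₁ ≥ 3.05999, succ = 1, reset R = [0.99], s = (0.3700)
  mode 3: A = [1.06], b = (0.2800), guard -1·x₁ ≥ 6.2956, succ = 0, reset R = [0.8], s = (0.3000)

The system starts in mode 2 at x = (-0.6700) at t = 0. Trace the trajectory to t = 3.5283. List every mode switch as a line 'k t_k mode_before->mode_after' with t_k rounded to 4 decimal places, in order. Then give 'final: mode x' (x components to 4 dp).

Mode 2: guard c·x = 3.0600 hit at Δt = 1.0248 (t = 1.0248), x⁻ = (-3.0600) → reset → x⁺ = (-2.6594), jump to mode 1
Mode 1: guard c·x = -1.0830 hit at Δt = 0.8272 (t = 1.8520), x⁻ = (-1.0830) → reset → x⁺ = (-1.0796), jump to mode 0
Mode 0: guard c·x = 4.2998 hit at Δt = 1.2050 (t = 3.0570), x⁻ = (-4.2998) → reset → x⁺ = (-3.2078), jump to mode 1
Mode 1: flow for 0.4713 to horizon, guard not reached → x = (-1.9995)

1 1.0248 2->1
2 1.8520 1->0
3 3.0570 0->1
final: 1 -1.9995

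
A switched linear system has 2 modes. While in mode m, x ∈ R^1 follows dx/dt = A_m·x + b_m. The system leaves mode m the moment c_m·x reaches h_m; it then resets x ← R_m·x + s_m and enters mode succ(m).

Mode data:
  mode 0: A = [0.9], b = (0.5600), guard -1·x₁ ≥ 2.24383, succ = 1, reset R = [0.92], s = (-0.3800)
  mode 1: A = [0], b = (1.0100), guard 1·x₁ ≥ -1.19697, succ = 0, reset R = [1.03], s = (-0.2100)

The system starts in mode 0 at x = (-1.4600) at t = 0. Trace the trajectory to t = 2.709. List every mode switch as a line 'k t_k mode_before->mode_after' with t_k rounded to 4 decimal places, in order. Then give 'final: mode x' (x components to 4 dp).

1 0.7338 0->1
2 1.9688 1->0
final: 0 -2.2199

Mode 0: guard c·x = 2.2438 hit at Δt = 0.7338 (t = 0.7338), x⁻ = (-2.2438) → reset → x⁺ = (-2.4443), jump to mode 1
Mode 1: guard c·x = -1.1970 hit at Δt = 1.2350 (t = 1.9688), x⁻ = (-1.1970) → reset → x⁺ = (-1.4429), jump to mode 0
Mode 0: flow for 0.7402 to horizon, guard not reached → x = (-2.2199)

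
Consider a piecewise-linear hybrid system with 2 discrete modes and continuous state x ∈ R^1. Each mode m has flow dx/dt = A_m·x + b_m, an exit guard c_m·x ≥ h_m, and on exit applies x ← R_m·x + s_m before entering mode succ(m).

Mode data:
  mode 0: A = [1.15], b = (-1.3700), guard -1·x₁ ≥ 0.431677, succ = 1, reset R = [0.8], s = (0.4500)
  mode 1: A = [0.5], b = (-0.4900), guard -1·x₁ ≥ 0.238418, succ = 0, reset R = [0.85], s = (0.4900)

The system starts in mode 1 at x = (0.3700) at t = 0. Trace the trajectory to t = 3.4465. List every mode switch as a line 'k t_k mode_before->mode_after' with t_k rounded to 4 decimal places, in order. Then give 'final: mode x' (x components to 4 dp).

1 1.3837 1->0
2 1.8926 0->1
3 2.5540 1->0
4 3.0629 0->1
final: 1 -0.0804

Mode 1: guard c·x = 0.2384 hit at Δt = 1.3837 (t = 1.3837), x⁻ = (-0.2384) → reset → x⁺ = (0.2873), jump to mode 0
Mode 0: guard c·x = 0.4317 hit at Δt = 0.5089 (t = 1.8926), x⁻ = (-0.4317) → reset → x⁺ = (0.1047), jump to mode 1
Mode 1: guard c·x = 0.2384 hit at Δt = 0.6614 (t = 2.5540), x⁻ = (-0.2384) → reset → x⁺ = (0.2873), jump to mode 0
Mode 0: guard c·x = 0.4317 hit at Δt = 0.5089 (t = 3.0629), x⁻ = (-0.4317) → reset → x⁺ = (0.1047), jump to mode 1
Mode 1: flow for 0.3836 to horizon, guard not reached → x = (-0.0804)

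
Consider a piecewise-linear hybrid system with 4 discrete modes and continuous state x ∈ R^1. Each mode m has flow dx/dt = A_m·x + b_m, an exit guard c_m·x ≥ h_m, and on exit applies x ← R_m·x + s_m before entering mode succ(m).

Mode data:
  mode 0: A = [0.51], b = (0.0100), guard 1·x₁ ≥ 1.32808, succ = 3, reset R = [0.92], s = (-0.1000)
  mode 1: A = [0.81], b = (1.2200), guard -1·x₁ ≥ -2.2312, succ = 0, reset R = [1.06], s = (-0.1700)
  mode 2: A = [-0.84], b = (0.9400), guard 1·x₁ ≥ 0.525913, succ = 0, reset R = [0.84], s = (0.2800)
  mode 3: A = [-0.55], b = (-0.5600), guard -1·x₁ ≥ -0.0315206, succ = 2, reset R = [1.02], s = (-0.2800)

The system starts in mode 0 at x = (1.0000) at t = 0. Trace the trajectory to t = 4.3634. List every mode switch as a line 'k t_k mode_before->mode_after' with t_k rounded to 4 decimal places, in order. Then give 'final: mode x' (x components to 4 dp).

Mode 0: guard c·x = 1.3281 hit at Δt = 0.5470 (t = 0.5470), x⁻ = (1.3281) → reset → x⁺ = (1.1218), jump to mode 3
Mode 3: guard c·x = -0.0315 hit at Δt = 1.2951 (t = 1.8421), x⁻ = (0.0315) → reset → x⁺ = (-0.2478), jump to mode 2
Mode 2: guard c·x = 0.5259 hit at Δt = 0.9939 (t = 2.8360), x⁻ = (0.5259) → reset → x⁺ = (0.7218), jump to mode 0
Mode 0: guard c·x = 1.3281 hit at Δt = 1.1718 (t = 4.0078), x⁻ = (1.3281) → reset → x⁺ = (1.1218), jump to mode 3
Mode 3: flow for 0.3556 to horizon, guard not reached → x = (0.7417)

1 0.5470 0->3
2 1.8421 3->2
3 2.8360 2->0
4 4.0078 0->3
final: 3 0.7417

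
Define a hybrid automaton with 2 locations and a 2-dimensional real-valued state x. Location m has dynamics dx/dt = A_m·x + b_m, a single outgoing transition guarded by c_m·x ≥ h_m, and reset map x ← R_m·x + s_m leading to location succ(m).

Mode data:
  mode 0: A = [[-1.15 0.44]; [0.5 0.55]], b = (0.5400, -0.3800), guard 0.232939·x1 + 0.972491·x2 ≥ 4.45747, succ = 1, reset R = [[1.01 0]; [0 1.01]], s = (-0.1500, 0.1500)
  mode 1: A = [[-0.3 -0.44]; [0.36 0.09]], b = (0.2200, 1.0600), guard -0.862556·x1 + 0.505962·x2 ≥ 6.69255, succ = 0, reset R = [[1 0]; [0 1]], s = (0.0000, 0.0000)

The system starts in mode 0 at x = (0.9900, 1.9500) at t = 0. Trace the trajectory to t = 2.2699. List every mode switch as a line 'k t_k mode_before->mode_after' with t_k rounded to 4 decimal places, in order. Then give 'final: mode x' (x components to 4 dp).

Mode 0: guard c·x = 4.4575 hit at Δt = 1.2332 (t = 1.2332), x⁻ = (1.5212, 4.2192) → reset → x⁺ = (1.3865, 4.4114), jump to mode 1
Mode 1: flow for 1.0367 to horizon, guard not reached → x = (-0.8885, 6.1009)

1 1.2332 0->1
final: 1 -0.8885 6.1009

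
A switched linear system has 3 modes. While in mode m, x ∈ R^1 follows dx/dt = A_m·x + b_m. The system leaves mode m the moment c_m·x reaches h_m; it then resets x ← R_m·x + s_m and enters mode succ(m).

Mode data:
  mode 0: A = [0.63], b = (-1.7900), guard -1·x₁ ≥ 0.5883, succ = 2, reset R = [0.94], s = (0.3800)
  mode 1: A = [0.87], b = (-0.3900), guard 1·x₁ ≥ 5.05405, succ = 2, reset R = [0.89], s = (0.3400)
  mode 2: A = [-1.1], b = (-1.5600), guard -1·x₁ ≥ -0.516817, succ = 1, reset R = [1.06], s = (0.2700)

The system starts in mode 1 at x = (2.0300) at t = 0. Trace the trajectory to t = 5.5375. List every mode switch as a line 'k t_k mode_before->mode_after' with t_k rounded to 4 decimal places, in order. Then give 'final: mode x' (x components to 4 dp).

Mode 1: guard c·x = 5.0541 hit at Δt = 1.2285 (t = 1.2285), x⁻ = (5.0541) → reset → x⁺ = (4.8381), jump to mode 2
Mode 2: guard c·x = -0.5168 hit at Δt = 1.0668 (t = 2.2953), x⁻ = (0.5168) → reset → x⁺ = (0.8178), jump to mode 1
Mode 1: guard c·x = 5.0541 hit at Δt = 2.8997 (t = 5.1950), x⁻ = (5.0540) → reset → x⁺ = (4.8381), jump to mode 2
Mode 2: flow for 0.3425 to horizon, guard not reached → x = (2.8744)

1 1.2285 1->2
2 2.2953 2->1
3 5.1950 1->2
final: 2 2.8744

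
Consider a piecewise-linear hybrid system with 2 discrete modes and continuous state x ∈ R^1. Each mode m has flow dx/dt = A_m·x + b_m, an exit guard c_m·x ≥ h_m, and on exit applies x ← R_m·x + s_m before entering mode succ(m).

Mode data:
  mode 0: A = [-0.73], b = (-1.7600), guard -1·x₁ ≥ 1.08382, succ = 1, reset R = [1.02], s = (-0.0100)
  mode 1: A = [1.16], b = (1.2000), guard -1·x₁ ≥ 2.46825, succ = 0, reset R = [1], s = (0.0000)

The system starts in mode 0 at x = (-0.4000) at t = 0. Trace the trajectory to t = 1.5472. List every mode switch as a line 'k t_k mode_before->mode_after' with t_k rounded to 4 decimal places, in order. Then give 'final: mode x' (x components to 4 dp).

Mode 0: guard c·x = 1.0838 hit at Δt = 0.5693 (t = 0.5693), x⁻ = (-1.0838) → reset → x⁺ = (-1.1155), jump to mode 1
Mode 1: flow for 0.9779 to horizon, guard not reached → x = (-1.2864)

1 0.5693 0->1
final: 1 -1.2864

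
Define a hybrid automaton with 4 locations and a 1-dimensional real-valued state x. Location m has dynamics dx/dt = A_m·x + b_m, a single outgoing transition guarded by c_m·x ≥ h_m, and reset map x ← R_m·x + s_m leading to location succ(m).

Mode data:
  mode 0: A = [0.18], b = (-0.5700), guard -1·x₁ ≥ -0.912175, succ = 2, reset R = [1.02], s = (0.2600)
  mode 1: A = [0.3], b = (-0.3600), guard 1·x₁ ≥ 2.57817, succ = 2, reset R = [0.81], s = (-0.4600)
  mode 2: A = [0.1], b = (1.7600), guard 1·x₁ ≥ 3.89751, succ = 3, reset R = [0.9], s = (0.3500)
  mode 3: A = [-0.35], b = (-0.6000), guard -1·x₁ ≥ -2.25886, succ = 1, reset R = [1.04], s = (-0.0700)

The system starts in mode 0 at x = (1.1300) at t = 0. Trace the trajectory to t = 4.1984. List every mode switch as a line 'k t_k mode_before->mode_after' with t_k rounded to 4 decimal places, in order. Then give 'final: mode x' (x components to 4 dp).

1 0.5645 0->2
2 1.9104 2->3
3 2.8767 3->1
4 3.6918 1->2
final: 2 2.6276

Mode 0: guard c·x = -0.9122 hit at Δt = 0.5645 (t = 0.5645), x⁻ = (0.9122) → reset → x⁺ = (1.1904), jump to mode 2
Mode 2: guard c·x = 3.8975 hit at Δt = 1.3459 (t = 1.9104), x⁻ = (3.8975) → reset → x⁺ = (3.8578), jump to mode 3
Mode 3: guard c·x = -2.2589 hit at Δt = 0.9663 (t = 2.8767), x⁻ = (2.2589) → reset → x⁺ = (2.2792), jump to mode 1
Mode 1: guard c·x = 2.5782 hit at Δt = 0.8151 (t = 3.6918), x⁻ = (2.5782) → reset → x⁺ = (1.6283), jump to mode 2
Mode 2: flow for 0.5066 to horizon, guard not reached → x = (2.6276)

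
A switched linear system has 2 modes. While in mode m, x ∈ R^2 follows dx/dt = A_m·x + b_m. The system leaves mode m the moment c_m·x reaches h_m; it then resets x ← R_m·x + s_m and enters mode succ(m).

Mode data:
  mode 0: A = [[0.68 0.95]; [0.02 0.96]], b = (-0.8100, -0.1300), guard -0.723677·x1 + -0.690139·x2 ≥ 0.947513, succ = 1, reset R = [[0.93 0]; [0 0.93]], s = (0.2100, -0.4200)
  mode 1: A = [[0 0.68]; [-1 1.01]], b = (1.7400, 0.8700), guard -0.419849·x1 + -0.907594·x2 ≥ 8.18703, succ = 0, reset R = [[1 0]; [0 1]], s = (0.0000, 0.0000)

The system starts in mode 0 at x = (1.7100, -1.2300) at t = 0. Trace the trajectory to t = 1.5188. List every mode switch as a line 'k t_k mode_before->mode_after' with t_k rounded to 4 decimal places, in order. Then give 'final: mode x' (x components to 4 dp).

Mode 0: guard c·x = 0.9475 hit at Δt = 0.5875 (t = 0.5875), x⁻ = (0.8294, -2.2427) → reset → x⁺ = (0.9814, -2.5057), jump to mode 1
Mode 1: flow for 0.9313 to horizon, guard not reached → x = (-0.0271, -6.2273)

1 0.5875 0->1
final: 1 -0.0271 -6.2273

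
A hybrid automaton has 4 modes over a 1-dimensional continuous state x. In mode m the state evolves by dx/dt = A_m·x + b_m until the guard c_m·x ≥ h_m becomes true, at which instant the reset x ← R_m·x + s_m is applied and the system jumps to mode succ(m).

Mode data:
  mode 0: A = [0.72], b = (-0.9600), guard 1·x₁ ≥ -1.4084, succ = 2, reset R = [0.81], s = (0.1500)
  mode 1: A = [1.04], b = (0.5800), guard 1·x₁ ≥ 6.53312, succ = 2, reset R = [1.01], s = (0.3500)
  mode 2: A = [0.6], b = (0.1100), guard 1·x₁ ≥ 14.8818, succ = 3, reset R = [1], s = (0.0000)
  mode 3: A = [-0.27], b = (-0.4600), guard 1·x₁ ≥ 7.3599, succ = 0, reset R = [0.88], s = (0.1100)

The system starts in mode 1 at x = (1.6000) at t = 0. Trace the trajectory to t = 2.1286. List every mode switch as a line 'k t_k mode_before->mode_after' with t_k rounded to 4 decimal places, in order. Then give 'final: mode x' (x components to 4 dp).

Mode 1: guard c·x = 6.5331 hit at Δt = 1.1440 (t = 1.1440), x⁻ = (6.5331) → reset → x⁺ = (6.9485), jump to mode 2
Mode 2: flow for 0.9846 to horizon, guard not reached → x = (12.6921)

1 1.1440 1->2
final: 2 12.6921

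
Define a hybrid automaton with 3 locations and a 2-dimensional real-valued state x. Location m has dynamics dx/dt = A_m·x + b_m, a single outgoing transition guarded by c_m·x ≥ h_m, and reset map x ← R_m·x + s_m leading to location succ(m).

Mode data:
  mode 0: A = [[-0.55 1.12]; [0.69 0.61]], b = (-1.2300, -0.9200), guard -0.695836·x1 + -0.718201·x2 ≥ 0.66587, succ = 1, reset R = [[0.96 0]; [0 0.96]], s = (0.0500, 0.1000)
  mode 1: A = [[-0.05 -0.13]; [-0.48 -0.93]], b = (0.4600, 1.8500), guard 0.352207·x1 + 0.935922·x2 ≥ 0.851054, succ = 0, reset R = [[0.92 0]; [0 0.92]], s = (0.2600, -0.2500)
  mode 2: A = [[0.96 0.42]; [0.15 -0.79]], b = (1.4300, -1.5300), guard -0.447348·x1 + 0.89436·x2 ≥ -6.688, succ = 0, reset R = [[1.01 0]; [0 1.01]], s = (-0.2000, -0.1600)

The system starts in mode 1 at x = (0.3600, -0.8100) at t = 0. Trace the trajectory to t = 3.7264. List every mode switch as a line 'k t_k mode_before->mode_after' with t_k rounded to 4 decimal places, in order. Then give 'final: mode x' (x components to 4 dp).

Mode 1: guard c·x = 0.8511 hit at Δt = 0.9239 (t = 0.9239), x⁻ = (0.7557, 0.6249) → reset → x⁺ = (0.9553, 0.3249), jump to mode 0
Mode 0: guard c·x = 0.6659 hit at Δt = 1.1081 (t = 2.0320), x⁻ = (-0.4790, -0.4631) → reset → x⁺ = (-0.4098, -0.3446), jump to mode 1
Mode 1: guard c·x = 0.8511 hit at Δt = 0.8000 (t = 2.8320), x⁻ = (-0.0727, 0.9367) → reset → x⁺ = (0.1931, 0.6118), jump to mode 0
Mode 0: flow for 0.8944 to horizon, guard not reached → x = (-0.5265, -0.1236)

1 0.9239 1->0
2 2.0320 0->1
3 2.8320 1->0
final: 0 -0.5265 -0.1236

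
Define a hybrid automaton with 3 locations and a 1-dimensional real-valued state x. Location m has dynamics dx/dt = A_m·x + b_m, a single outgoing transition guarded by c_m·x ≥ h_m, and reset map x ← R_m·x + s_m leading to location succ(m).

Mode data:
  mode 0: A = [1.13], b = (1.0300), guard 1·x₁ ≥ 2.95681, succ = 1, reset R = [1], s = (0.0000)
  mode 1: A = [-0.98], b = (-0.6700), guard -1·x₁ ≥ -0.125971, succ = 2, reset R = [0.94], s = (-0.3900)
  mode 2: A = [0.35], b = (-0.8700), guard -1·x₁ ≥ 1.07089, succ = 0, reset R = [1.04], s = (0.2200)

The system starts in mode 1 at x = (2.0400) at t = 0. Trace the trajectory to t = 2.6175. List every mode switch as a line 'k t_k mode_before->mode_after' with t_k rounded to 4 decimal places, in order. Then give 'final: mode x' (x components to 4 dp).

1 1.2379 1->2
2 1.9652 2->0
final: 0 -0.8743

Mode 1: guard c·x = -0.1260 hit at Δt = 1.2379 (t = 1.2379), x⁻ = (0.1260) → reset → x⁺ = (-0.2716), jump to mode 2
Mode 2: guard c·x = 1.0709 hit at Δt = 0.7273 (t = 1.9652), x⁻ = (-1.0709) → reset → x⁺ = (-0.8937), jump to mode 0
Mode 0: flow for 0.6523 to horizon, guard not reached → x = (-0.8743)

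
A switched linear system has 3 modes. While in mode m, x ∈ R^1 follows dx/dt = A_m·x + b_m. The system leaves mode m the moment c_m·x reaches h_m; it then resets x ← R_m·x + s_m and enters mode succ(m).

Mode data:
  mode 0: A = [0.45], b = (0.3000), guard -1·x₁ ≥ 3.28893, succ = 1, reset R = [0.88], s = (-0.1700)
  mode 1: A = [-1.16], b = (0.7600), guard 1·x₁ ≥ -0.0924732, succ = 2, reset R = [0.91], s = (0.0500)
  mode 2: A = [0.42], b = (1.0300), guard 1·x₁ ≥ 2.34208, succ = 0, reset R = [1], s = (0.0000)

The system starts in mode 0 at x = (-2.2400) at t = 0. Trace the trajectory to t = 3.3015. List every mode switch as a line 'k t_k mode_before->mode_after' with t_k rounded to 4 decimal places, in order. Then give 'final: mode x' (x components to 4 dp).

Mode 0: guard c·x = 3.2889 hit at Δt = 1.1352 (t = 1.1352), x⁻ = (-3.2889) → reset → x⁺ = (-3.0643), jump to mode 1
Mode 1: guard c·x = -0.0925 hit at Δt = 1.3831 (t = 2.5183), x⁻ = (-0.0925) → reset → x⁺ = (-0.0342), jump to mode 2
Mode 2: flow for 0.7832 to horizon, guard not reached → x = (0.9077)

1 1.1352 0->1
2 2.5183 1->2
final: 2 0.9077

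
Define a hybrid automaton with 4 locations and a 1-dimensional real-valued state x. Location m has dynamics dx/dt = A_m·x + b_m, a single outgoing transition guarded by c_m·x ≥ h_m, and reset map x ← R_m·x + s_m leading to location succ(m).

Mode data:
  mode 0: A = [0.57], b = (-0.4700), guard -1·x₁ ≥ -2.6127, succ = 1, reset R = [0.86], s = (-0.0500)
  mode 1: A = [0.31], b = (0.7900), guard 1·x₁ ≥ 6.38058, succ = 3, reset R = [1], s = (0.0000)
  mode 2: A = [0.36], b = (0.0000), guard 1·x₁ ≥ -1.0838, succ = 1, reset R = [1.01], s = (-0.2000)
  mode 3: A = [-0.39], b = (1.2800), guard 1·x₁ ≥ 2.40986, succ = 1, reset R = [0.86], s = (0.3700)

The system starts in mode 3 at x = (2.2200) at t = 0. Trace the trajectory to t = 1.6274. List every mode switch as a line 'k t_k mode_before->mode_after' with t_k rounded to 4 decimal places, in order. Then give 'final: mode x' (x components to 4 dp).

Mode 3: guard c·x = 2.4099 hit at Δt = 0.5050 (t = 0.5050), x⁻ = (2.4099) → reset → x⁺ = (2.4425), jump to mode 1
Mode 1: flow for 1.1224 to horizon, guard not reached → x = (4.5195)

1 0.5050 3->1
final: 1 4.5195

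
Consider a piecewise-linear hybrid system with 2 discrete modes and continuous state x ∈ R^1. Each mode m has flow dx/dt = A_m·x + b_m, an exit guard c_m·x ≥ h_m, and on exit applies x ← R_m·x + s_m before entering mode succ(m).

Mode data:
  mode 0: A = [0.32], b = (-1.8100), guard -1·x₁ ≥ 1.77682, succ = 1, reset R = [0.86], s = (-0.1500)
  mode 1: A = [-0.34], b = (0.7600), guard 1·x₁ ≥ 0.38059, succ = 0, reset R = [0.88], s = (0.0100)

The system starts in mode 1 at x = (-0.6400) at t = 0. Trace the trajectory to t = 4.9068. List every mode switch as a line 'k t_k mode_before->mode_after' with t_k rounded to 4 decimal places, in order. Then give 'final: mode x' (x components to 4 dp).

1 1.2895 1->0
2 2.3398 0->1
3 4.5359 1->0
final: 0 -0.3244

Mode 1: guard c·x = 0.3806 hit at Δt = 1.2895 (t = 1.2895), x⁻ = (0.3806) → reset → x⁺ = (0.3449), jump to mode 0
Mode 0: guard c·x = 1.7768 hit at Δt = 1.0503 (t = 2.3398), x⁻ = (-1.7768) → reset → x⁺ = (-1.6781), jump to mode 1
Mode 1: guard c·x = 0.3806 hit at Δt = 2.1961 (t = 4.5359), x⁻ = (0.3806) → reset → x⁺ = (0.3449), jump to mode 0
Mode 0: flow for 0.3709 to horizon, guard not reached → x = (-0.3244)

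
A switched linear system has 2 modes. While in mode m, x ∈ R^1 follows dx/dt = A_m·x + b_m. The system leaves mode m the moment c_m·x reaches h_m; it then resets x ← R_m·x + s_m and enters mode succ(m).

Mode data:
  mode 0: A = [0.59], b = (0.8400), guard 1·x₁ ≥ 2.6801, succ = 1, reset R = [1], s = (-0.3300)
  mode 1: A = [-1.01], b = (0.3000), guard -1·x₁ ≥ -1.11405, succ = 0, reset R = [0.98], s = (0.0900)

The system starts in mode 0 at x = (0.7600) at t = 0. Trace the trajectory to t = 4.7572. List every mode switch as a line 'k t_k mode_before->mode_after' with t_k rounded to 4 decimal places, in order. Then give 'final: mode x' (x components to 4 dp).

Mode 0: guard c·x = 2.6801 hit at Δt = 1.0693 (t = 1.0693), x⁻ = (2.6801) → reset → x⁺ = (2.3501), jump to mode 1
Mode 1: guard c·x = -1.1140 hit at Δt = 0.9123 (t = 1.9816), x⁻ = (1.1141) → reset → x⁺ = (1.1818), jump to mode 0
Mode 0: guard c·x = 2.6801 hit at Δt = 0.7700 (t = 2.7516), x⁻ = (2.6801) → reset → x⁺ = (2.3501), jump to mode 1
Mode 1: guard c·x = -1.1140 hit at Δt = 0.9123 (t = 3.6639), x⁻ = (1.1141) → reset → x⁺ = (1.1818), jump to mode 0
Mode 0: guard c·x = 2.6801 hit at Δt = 0.7700 (t = 4.4339), x⁻ = (2.6801) → reset → x⁺ = (2.3501), jump to mode 1
Mode 1: flow for 0.3233 to horizon, guard not reached → x = (1.7782)

1 1.0693 0->1
2 1.9816 1->0
3 2.7516 0->1
4 3.6639 1->0
5 4.4339 0->1
final: 1 1.7782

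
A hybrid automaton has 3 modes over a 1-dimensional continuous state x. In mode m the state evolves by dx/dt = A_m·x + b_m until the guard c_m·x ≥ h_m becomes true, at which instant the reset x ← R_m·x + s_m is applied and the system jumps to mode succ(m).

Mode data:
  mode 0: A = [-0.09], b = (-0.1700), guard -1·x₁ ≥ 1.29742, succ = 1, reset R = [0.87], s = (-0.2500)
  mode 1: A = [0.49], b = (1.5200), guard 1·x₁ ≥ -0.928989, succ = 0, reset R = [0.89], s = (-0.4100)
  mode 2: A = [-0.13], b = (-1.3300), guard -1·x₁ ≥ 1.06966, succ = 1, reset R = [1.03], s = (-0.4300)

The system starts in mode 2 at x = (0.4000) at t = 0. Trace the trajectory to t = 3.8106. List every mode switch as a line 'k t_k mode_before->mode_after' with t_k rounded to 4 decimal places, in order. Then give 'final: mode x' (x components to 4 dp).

Mode 2: guard c·x = 1.0697 hit at Δt = 1.1445 (t = 1.1445), x⁻ = (-1.0697) → reset → x⁺ = (-1.5317), jump to mode 1
Mode 1: guard c·x = -0.9290 hit at Δt = 0.6630 (t = 1.8075), x⁻ = (-0.9290) → reset → x⁺ = (-1.2368), jump to mode 0
Mode 0: guard c·x = 1.2974 hit at Δt = 1.0841 (t = 2.8916), x⁻ = (-1.2974) → reset → x⁺ = (-1.3788), jump to mode 1
Mode 1: guard c·x = -0.9290 hit at Δt = 0.4733 (t = 3.3649), x⁻ = (-0.9290) → reset → x⁺ = (-1.2368), jump to mode 0
Mode 0: flow for 0.4457 to horizon, guard not reached → x = (-1.2624)

1 1.1445 2->1
2 1.8075 1->0
3 2.8916 0->1
4 3.3649 1->0
final: 0 -1.2624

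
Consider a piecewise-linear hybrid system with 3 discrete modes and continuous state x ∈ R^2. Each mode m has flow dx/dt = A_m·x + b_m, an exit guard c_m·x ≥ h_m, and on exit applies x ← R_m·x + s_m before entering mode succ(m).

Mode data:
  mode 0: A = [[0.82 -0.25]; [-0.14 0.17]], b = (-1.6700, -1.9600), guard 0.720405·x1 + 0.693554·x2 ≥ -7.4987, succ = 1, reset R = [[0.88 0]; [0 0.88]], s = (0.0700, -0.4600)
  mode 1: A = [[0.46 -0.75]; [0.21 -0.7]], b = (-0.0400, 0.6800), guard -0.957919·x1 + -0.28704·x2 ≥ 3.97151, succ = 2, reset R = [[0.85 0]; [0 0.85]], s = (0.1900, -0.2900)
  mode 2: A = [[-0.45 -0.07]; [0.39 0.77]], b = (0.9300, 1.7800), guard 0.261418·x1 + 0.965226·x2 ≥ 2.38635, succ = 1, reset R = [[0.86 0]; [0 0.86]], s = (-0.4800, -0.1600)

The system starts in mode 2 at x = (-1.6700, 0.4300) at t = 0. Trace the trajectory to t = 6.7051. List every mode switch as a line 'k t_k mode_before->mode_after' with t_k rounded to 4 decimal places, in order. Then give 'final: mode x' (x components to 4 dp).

1 0.8986 2->1
2 2.4198 1->2
3 3.6851 2->1
4 4.8147 1->2
5 5.9577 2->1
final: 1 -3.6845 1.4192

Mode 2: guard c·x = 2.3864 hit at Δt = 0.8986 (t = 0.8986), x⁻ = (-0.5013, 2.6081) → reset → x⁺ = (-0.9112, 2.0830), jump to mode 1
Mode 1: guard c·x = 3.9715 hit at Δt = 1.5212 (t = 2.4198), x⁻ = (-4.3829, 0.7905) → reset → x⁺ = (-3.5354, 0.3820), jump to mode 2
Mode 2: guard c·x = 2.3864 hit at Δt = 1.2653 (t = 3.6851), x⁻ = (-1.1989, 2.7970) → reset → x⁺ = (-1.5111, 2.2454), jump to mode 1
Mode 1: guard c·x = 3.9715 hit at Δt = 1.1295 (t = 4.8147), x⁻ = (-4.4563, 1.0356) → reset → x⁺ = (-3.5978, 0.5902), jump to mode 2
Mode 2: guard c·x = 2.3864 hit at Δt = 1.1431 (t = 5.9577), x⁻ = (-1.4185, 2.8565) → reset → x⁺ = (-1.6999, 2.2966), jump to mode 1
Mode 1: flow for 0.7474 to horizon, guard not reached → x = (-3.6845, 1.4192)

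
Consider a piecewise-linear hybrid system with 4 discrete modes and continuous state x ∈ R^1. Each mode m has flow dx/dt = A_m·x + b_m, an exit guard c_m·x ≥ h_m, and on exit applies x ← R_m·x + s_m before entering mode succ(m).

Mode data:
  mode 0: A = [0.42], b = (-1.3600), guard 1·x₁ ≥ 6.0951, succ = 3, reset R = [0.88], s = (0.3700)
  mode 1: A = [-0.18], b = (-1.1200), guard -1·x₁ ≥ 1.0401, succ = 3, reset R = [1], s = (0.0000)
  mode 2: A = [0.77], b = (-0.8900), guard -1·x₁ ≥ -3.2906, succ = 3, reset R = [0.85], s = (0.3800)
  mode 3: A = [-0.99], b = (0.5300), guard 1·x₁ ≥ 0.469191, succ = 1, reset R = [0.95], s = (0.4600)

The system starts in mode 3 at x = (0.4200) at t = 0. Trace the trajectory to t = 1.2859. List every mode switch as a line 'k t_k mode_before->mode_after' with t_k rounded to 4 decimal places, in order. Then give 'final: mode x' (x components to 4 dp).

Mode 3: guard c·x = 0.4692 hit at Δt = 0.5615 (t = 0.5615), x⁻ = (0.4692) → reset → x⁺ = (0.9057), jump to mode 1
Mode 1: flow for 0.7244 to horizon, guard not reached → x = (0.0344)

1 0.5615 3->1
final: 1 0.0344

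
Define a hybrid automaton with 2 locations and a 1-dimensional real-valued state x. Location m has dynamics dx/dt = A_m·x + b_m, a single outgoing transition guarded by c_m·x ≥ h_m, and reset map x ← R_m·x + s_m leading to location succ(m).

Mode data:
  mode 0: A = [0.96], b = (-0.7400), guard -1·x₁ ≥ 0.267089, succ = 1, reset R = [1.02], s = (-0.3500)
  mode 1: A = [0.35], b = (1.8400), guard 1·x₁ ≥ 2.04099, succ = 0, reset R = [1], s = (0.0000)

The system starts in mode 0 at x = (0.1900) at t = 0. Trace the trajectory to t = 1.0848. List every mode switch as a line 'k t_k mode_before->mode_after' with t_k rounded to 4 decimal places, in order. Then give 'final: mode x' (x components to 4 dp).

1 0.6047 0->1
final: 1 0.2256

Mode 0: guard c·x = 0.2671 hit at Δt = 0.6047 (t = 0.6047), x⁻ = (-0.2671) → reset → x⁺ = (-0.6224), jump to mode 1
Mode 1: flow for 0.4801 to horizon, guard not reached → x = (0.2256)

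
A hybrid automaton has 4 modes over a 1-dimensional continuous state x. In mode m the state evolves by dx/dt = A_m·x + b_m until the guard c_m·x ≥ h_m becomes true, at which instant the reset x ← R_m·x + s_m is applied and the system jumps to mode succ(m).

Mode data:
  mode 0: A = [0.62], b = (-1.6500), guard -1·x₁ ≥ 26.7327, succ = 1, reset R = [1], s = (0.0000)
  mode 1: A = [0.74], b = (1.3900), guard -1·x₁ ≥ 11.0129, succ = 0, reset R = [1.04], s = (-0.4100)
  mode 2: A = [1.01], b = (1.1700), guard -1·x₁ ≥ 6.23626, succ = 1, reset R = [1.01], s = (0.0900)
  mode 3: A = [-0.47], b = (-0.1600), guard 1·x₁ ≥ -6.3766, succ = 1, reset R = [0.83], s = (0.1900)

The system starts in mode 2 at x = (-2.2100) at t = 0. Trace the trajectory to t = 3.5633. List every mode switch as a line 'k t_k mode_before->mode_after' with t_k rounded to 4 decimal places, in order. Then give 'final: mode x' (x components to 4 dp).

1 1.5590 2->1
2 2.5677 1->0
final: 0 -24.2656

Mode 2: guard c·x = 6.2363 hit at Δt = 1.5590 (t = 1.5590), x⁻ = (-6.2363) → reset → x⁺ = (-6.2086), jump to mode 1
Mode 1: guard c·x = 11.0129 hit at Δt = 1.0087 (t = 2.5677), x⁻ = (-11.0129) → reset → x⁺ = (-11.8634), jump to mode 0
Mode 0: flow for 0.9956 to horizon, guard not reached → x = (-24.2656)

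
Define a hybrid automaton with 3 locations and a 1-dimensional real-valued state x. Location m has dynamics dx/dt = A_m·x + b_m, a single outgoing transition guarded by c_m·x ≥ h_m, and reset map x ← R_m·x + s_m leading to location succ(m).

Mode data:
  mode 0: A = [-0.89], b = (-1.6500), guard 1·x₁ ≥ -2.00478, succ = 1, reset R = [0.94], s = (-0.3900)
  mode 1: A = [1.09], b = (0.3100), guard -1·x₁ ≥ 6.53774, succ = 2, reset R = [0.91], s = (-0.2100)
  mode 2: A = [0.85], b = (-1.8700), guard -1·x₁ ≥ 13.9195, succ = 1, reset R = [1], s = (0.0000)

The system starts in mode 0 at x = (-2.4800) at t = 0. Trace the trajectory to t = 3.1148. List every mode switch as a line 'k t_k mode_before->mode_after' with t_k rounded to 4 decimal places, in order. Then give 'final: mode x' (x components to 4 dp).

Mode 0: guard c·x = -2.0048 hit at Δt = 1.5991 (t = 1.5991), x⁻ = (-2.0048) → reset → x⁺ = (-2.2745), jump to mode 1
Mode 1: guard c·x = 6.5377 hit at Δt = 1.0504 (t = 2.6495), x⁻ = (-6.5377) → reset → x⁺ = (-6.1593), jump to mode 2
Mode 2: flow for 0.4653 to horizon, guard not reached → x = (-10.2149)

1 1.5991 0->1
2 2.6495 1->2
final: 2 -10.2149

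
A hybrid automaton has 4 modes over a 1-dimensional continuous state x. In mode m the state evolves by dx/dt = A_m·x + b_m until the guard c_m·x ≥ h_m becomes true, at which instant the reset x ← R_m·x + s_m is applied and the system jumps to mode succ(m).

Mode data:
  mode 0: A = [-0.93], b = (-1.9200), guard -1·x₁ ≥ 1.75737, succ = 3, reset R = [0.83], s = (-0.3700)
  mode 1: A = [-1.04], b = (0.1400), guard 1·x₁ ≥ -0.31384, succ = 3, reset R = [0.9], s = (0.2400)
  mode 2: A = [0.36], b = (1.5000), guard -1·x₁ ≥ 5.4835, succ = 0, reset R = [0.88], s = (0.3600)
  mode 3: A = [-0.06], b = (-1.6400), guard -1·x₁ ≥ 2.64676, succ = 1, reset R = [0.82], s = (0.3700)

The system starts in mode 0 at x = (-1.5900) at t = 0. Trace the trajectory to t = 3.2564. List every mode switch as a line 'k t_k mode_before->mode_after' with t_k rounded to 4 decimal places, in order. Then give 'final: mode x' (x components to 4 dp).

Mode 0: guard c·x = 1.7574 hit at Δt = 0.4677 (t = 0.4677), x⁻ = (-1.7574) → reset → x⁺ = (-1.8286), jump to mode 3
Mode 3: guard c·x = 2.6468 hit at Δt = 0.5434 (t = 1.0111), x⁻ = (-2.6468) → reset → x⁺ = (-1.8003), jump to mode 1
Mode 1: guard c·x = -0.3138 hit at Δt = 1.4058 (t = 2.4169), x⁻ = (-0.3138) → reset → x⁺ = (-0.0425), jump to mode 3
Mode 3: flow for 0.8395 to horizon, guard not reached → x = (-1.3830)

1 0.4677 0->3
2 1.0111 3->1
3 2.4169 1->3
final: 3 -1.3830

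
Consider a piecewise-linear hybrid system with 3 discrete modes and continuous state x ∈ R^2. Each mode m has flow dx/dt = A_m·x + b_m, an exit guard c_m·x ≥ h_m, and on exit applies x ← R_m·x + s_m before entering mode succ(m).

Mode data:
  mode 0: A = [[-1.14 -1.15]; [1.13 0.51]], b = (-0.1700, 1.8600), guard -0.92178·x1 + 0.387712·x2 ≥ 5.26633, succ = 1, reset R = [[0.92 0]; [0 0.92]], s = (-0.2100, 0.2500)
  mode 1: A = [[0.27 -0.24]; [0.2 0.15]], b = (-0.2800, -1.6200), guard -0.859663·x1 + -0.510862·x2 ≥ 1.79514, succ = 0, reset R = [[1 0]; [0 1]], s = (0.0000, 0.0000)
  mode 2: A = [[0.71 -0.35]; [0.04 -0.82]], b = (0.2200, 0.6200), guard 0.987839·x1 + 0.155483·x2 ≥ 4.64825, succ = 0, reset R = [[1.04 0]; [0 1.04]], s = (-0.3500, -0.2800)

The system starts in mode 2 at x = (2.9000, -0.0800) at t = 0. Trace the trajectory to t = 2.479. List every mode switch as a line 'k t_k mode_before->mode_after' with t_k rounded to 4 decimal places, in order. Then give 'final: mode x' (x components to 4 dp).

1 0.6235 2->0
2 2.0401 0->1
final: 1 -4.1395 5.5270

Mode 2: guard c·x = 4.6482 hit at Δt = 0.6235 (t = 0.6235), x⁻ = (4.6537, 0.3287) → reset → x⁺ = (4.4899, 0.0619), jump to mode 0
Mode 0: guard c·x = 5.2663 hit at Δt = 1.4166 (t = 2.0401), x⁻ = (-3.0093, 6.4286) → reset → x⁺ = (-2.9785, 6.1643), jump to mode 1
Mode 1: flow for 0.4389 to horizon, guard not reached → x = (-4.1395, 5.5270)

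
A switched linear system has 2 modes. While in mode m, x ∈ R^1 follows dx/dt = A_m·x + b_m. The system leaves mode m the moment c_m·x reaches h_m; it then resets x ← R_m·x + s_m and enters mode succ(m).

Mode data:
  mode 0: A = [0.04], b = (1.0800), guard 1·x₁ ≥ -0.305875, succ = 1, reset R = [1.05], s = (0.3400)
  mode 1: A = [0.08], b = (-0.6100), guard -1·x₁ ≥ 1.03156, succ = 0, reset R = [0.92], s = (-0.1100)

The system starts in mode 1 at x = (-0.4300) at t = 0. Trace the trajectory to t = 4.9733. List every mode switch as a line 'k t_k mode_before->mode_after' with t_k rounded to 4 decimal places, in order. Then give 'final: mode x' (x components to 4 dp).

Mode 1: guard c·x = 1.0316 hit at Δt = 0.9003 (t = 0.9003), x⁻ = (-1.0316) → reset → x⁺ = (-1.0590), jump to mode 0
Mode 0: guard c·x = -0.3059 hit at Δt = 0.7155 (t = 1.6158), x⁻ = (-0.3059) → reset → x⁺ = (0.0188), jump to mode 1
Mode 1: guard c·x = 1.0316 hit at Δt = 1.6170 (t = 3.2328), x⁻ = (-1.0316) → reset → x⁺ = (-1.0590), jump to mode 0
Mode 0: guard c·x = -0.3059 hit at Δt = 0.7155 (t = 3.9483), x⁻ = (-0.3059) → reset → x⁺ = (0.0188), jump to mode 1
Mode 1: flow for 1.0250 to horizon, guard not reached → x = (-0.6312)

1 0.9003 1->0
2 1.6158 0->1
3 3.2328 1->0
4 3.9483 0->1
final: 1 -0.6312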